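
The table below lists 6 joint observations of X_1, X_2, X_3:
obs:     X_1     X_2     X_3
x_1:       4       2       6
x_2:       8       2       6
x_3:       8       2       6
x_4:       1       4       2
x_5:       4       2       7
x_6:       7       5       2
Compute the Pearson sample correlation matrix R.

Step 1 — column means:
  mean(X_1) = (4 + 8 + 8 + 1 + 4 + 7) / 6 = 32/6 = 5.3333
  mean(X_2) = (2 + 2 + 2 + 4 + 2 + 5) / 6 = 17/6 = 2.8333
  mean(X_3) = (6 + 6 + 6 + 2 + 7 + 2) / 6 = 29/6 = 4.8333

Step 2 — sample variances and covariances s[i,j] = (1/(n-1)) · Σ_k (x_{k,i} - mean_i) · (x_{k,j} - mean_j), with n-1 = 5:
  s[X_1,X_1] = ((-1.3333)·(-1.3333) + (2.6667)·(2.6667) + (2.6667)·(2.6667) + (-4.3333)·(-4.3333) + (-1.3333)·(-1.3333) + (1.6667)·(1.6667)) / 5 = 39.3333/5 = 7.8667
  s[X_1,X_2] = ((-1.3333)·(-0.8333) + (2.6667)·(-0.8333) + (2.6667)·(-0.8333) + (-4.3333)·(1.1667) + (-1.3333)·(-0.8333) + (1.6667)·(2.1667)) / 5 = -3.6667/5 = -0.7333
  s[X_1,X_3] = ((-1.3333)·(1.1667) + (2.6667)·(1.1667) + (2.6667)·(1.1667) + (-4.3333)·(-2.8333) + (-1.3333)·(2.1667) + (1.6667)·(-2.8333)) / 5 = 9.3333/5 = 1.8667
  s[X_2,X_2] = ((-0.8333)·(-0.8333) + (-0.8333)·(-0.8333) + (-0.8333)·(-0.8333) + (1.1667)·(1.1667) + (-0.8333)·(-0.8333) + (2.1667)·(2.1667)) / 5 = 8.8333/5 = 1.7667
  s[X_2,X_3] = ((-0.8333)·(1.1667) + (-0.8333)·(1.1667) + (-0.8333)·(1.1667) + (1.1667)·(-2.8333) + (-0.8333)·(2.1667) + (2.1667)·(-2.8333)) / 5 = -14.1667/5 = -2.8333
  s[X_3,X_3] = ((1.1667)·(1.1667) + (1.1667)·(1.1667) + (1.1667)·(1.1667) + (-2.8333)·(-2.8333) + (2.1667)·(2.1667) + (-2.8333)·(-2.8333)) / 5 = 24.8333/5 = 4.9667
  Sample standard deviations s_i = √(s[i,i]):
  s(X_1) = √(7.8667) = 2.8048
  s(X_2) = √(1.7667) = 1.3292
  s(X_3) = √(4.9667) = 2.2286

Step 3 — r_{ij} = s_{ij} / (s_i · s_j):
  r[X_1,X_1] = 1 (diagonal).
  r[X_1,X_2] = -0.7333 / (2.8048 · 1.3292) = -0.7333 / 3.728 = -0.1967
  r[X_1,X_3] = 1.8667 / (2.8048 · 2.2286) = 1.8667 / 6.2507 = 0.2986
  r[X_2,X_2] = 1 (diagonal).
  r[X_2,X_3] = -2.8333 / (1.3292 · 2.2286) = -2.8333 / 2.9622 = -0.9565
  r[X_3,X_3] = 1 (diagonal).

R is symmetric with unit diagonal. Assembling:

R = [[1, -0.1967, 0.2986],
 [-0.1967, 1, -0.9565],
 [0.2986, -0.9565, 1]]


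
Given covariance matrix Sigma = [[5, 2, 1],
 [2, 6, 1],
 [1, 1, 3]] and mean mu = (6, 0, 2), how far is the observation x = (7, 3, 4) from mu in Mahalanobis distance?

Step 1 — centre the observation: (x - mu) = (1, 3, 2).

Step 2 — invert Sigma (cofactor / det for 3×3, or solve directly):
  Sigma^{-1} = [[0.2394, -0.0704, -0.0563],
 [-0.0704, 0.1972, -0.0423],
 [-0.0563, -0.0423, 0.3662]].

Step 3 — form the quadratic (x - mu)^T · Sigma^{-1} · (x - mu):
  Sigma^{-1} · (x - mu) = (-0.0845, 0.4366, 0.5493).
  (x - mu)^T · [Sigma^{-1} · (x - mu)] = (1)·(-0.0845) + (3)·(0.4366) + (2)·(0.5493) = 2.3239.

Step 4 — take square root: d = √(2.3239) ≈ 1.5244.

d(x, mu) = √(2.3239) ≈ 1.5244


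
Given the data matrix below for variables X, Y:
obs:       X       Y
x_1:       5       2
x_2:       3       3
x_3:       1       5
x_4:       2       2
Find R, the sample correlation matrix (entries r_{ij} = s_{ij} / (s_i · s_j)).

Step 1 — column means:
  mean(X) = (5 + 3 + 1 + 2) / 4 = 11/4 = 2.75
  mean(Y) = (2 + 3 + 5 + 2) / 4 = 12/4 = 3

Step 2 — sample variances and covariances s[i,j] = (1/(n-1)) · Σ_k (x_{k,i} - mean_i) · (x_{k,j} - mean_j), with n-1 = 3:
  s[X,X] = ((2.25)·(2.25) + (0.25)·(0.25) + (-1.75)·(-1.75) + (-0.75)·(-0.75)) / 3 = 8.75/3 = 2.9167
  s[X,Y] = ((2.25)·(-1) + (0.25)·(0) + (-1.75)·(2) + (-0.75)·(-1)) / 3 = -5/3 = -1.6667
  s[Y,Y] = ((-1)·(-1) + (0)·(0) + (2)·(2) + (-1)·(-1)) / 3 = 6/3 = 2
  Sample standard deviations s_i = √(s[i,i]):
  s(X) = √(2.9167) = 1.7078
  s(Y) = √(2) = 1.4142

Step 3 — r_{ij} = s_{ij} / (s_i · s_j):
  r[X,X] = 1 (diagonal).
  r[X,Y] = -1.6667 / (1.7078 · 1.4142) = -1.6667 / 2.4152 = -0.6901
  r[Y,Y] = 1 (diagonal).

R is symmetric with unit diagonal. Assembling:

R = [[1, -0.6901],
 [-0.6901, 1]]


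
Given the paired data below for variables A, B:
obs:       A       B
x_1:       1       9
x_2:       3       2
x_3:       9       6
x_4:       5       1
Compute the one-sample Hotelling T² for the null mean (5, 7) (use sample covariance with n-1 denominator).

Step 1 — sample mean vector:
  mean(A) = (1 + 3 + 9 + 5) / 4 = 18/4 = 4.5
  mean(B) = (9 + 2 + 6 + 1) / 4 = 18/4 = 4.5
  x̄ = (4.5, 4.5),  deviation x̄ - mu_0 = (4.5, 4.5) - (5, 7) = (-0.5, -2.5).

Step 2 — sample covariance matrix, S[i,j] = (1/(n-1)) · Σ_k (x_{k,i} - mean_i) · (x_{k,j} - mean_j), divisor n-1 = 3:
  S[A,A] = ((-3.5)·(-3.5) + (-1.5)·(-1.5) + (4.5)·(4.5) + (0.5)·(0.5)) / 3 = 35/3 = 11.6667
  S[A,B] = ((-3.5)·(4.5) + (-1.5)·(-2.5) + (4.5)·(1.5) + (0.5)·(-3.5)) / 3 = -7/3 = -2.3333
  S[B,B] = ((4.5)·(4.5) + (-2.5)·(-2.5) + (1.5)·(1.5) + (-3.5)·(-3.5)) / 3 = 41/3 = 13.6667
  S = [[11.6667, -2.3333],
 [-2.3333, 13.6667]].

Step 3 — invert S. det(S) = 11.6667·13.6667 - (-2.3333)² = 154.
  S^{-1} = (1/det) · [[d, -b], [-b, a]] = [[0.0887, 0.0152],
 [0.0152, 0.0758]].

Step 4 — quadratic form (x̄ - mu_0)^T · S^{-1} · (x̄ - mu_0):
  S^{-1} · (x̄ - mu_0) = (-0.0823, -0.197),
  (x̄ - mu_0)^T · [...] = (-0.5)·(-0.0823) + (-2.5)·(-0.197) = 0.5335.

Step 5 — scale by n: T² = 4 · 0.5335 = 2.1342.

T² ≈ 2.1342


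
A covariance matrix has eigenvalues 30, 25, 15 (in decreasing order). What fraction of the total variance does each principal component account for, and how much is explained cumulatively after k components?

Step 1 — total variance = trace(Sigma) = Σ λ_i = 30 + 25 + 15 = 70.

Step 2 — fraction explained by component i = λ_i / Σ λ:
  PC1: 30/70 = 0.4286
  PC2: 25/70 = 0.3571
  PC3: 15/70 = 0.2143

Step 3 — cumulative fraction after k components = (λ_1 + ... + λ_k) / Σ λ:
  k = 1: 30/70 = 0.4286
  k = 2: (30 + 25)/70 = 55/70 = 0.7857
  k = 3: (30 + 25 + 15)/70 = 70/70 = 1

Summary (fraction, with percent):

explained: PC1 0.4286 (42.86%), PC2 0.3571 (35.71%), PC3 0.2143 (21.43%);  cumulative: 0.4286, 0.7857, 1


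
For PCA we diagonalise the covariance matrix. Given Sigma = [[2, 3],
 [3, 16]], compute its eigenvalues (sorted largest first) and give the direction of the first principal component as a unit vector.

Step 1 — characteristic polynomial of 2×2 Sigma:
  det(Sigma - λI) = λ² - trace · λ + det = 0.
  trace = 2 + 16 = 18, det = 2·16 - (3)² = 23.
Step 2 — discriminant:
  Δ = trace² - 4·det = 324 - 92 = 232.
Step 3 — eigenvalues:
  λ = (trace ± √Δ)/2 = (18 ± 15.2315)/2,
  λ_1 = 16.6158,  λ_2 = 1.3842.

Step 4 — unit eigenvector for λ_1: solve (Sigma - λ_1 I)v = 0. First row:
  (2 - 16.6158)·v_x + (3)·v_y = 0, i.e. (-14.6158)·v_x + (3)·v_y = 0,
  so v ∝ (b, λ_1 - a) = (3, 14.6158) = u.
  ||u|| = √((3)² + (14.6158)²) = √(222.6208) ≈ 14.9205,
  v_1 = u/||u|| ≈ (0.2011, 0.9796) (||v_1|| = 1).

λ_1 = 16.6158,  λ_2 = 1.3842;  v_1 ≈ (0.2011, 0.9796)


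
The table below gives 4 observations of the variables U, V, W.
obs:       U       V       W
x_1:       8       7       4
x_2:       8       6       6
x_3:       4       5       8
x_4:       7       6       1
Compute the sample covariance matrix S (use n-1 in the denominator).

Step 1 — column means:
  mean(U) = (8 + 8 + 4 + 7) / 4 = 27/4 = 6.75
  mean(V) = (7 + 6 + 5 + 6) / 4 = 24/4 = 6
  mean(W) = (4 + 6 + 8 + 1) / 4 = 19/4 = 4.75

Step 2 — sample covariance S[i,j] = (1/(n-1)) · Σ_k (x_{k,i} - mean_i) · (x_{k,j} - mean_j), with n-1 = 3.
  S[U,U] = ((1.25)·(1.25) + (1.25)·(1.25) + (-2.75)·(-2.75) + (0.25)·(0.25)) / 3 = 10.75/3 = 3.5833
  S[U,V] = ((1.25)·(1) + (1.25)·(0) + (-2.75)·(-1) + (0.25)·(0)) / 3 = 4/3 = 1.3333
  S[U,W] = ((1.25)·(-0.75) + (1.25)·(1.25) + (-2.75)·(3.25) + (0.25)·(-3.75)) / 3 = -9.25/3 = -3.0833
  S[V,V] = ((1)·(1) + (0)·(0) + (-1)·(-1) + (0)·(0)) / 3 = 2/3 = 0.6667
  S[V,W] = ((1)·(-0.75) + (0)·(1.25) + (-1)·(3.25) + (0)·(-3.75)) / 3 = -4/3 = -1.3333
  S[W,W] = ((-0.75)·(-0.75) + (1.25)·(1.25) + (3.25)·(3.25) + (-3.75)·(-3.75)) / 3 = 26.75/3 = 8.9167

S is symmetric (S[j,i] = S[i,j]). Assembling:

S = [[3.5833, 1.3333, -3.0833],
 [1.3333, 0.6667, -1.3333],
 [-3.0833, -1.3333, 8.9167]]


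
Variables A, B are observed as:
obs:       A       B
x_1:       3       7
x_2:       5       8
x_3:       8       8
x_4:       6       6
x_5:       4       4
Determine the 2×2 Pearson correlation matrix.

Step 1 — column means:
  mean(A) = (3 + 5 + 8 + 6 + 4) / 5 = 26/5 = 5.2
  mean(B) = (7 + 8 + 8 + 6 + 4) / 5 = 33/5 = 6.6

Step 2 — sample variances and covariances s[i,j] = (1/(n-1)) · Σ_k (x_{k,i} - mean_i) · (x_{k,j} - mean_j), with n-1 = 4:
  s[A,A] = ((-2.2)·(-2.2) + (-0.2)·(-0.2) + (2.8)·(2.8) + (0.8)·(0.8) + (-1.2)·(-1.2)) / 4 = 14.8/4 = 3.7
  s[A,B] = ((-2.2)·(0.4) + (-0.2)·(1.4) + (2.8)·(1.4) + (0.8)·(-0.6) + (-1.2)·(-2.6)) / 4 = 5.4/4 = 1.35
  s[B,B] = ((0.4)·(0.4) + (1.4)·(1.4) + (1.4)·(1.4) + (-0.6)·(-0.6) + (-2.6)·(-2.6)) / 4 = 11.2/4 = 2.8
  Sample standard deviations s_i = √(s[i,i]):
  s(A) = √(3.7) = 1.9235
  s(B) = √(2.8) = 1.6733

Step 3 — r_{ij} = s_{ij} / (s_i · s_j):
  r[A,A] = 1 (diagonal).
  r[A,B] = 1.35 / (1.9235 · 1.6733) = 1.35 / 3.2187 = 0.4194
  r[B,B] = 1 (diagonal).

R is symmetric with unit diagonal. Assembling:

R = [[1, 0.4194],
 [0.4194, 1]]


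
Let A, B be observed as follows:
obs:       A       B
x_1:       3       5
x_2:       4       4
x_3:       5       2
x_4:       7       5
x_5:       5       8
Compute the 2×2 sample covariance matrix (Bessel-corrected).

Step 1 — column means:
  mean(A) = (3 + 4 + 5 + 7 + 5) / 5 = 24/5 = 4.8
  mean(B) = (5 + 4 + 2 + 5 + 8) / 5 = 24/5 = 4.8

Step 2 — sample covariance S[i,j] = (1/(n-1)) · Σ_k (x_{k,i} - mean_i) · (x_{k,j} - mean_j), with n-1 = 4.
  S[A,A] = ((-1.8)·(-1.8) + (-0.8)·(-0.8) + (0.2)·(0.2) + (2.2)·(2.2) + (0.2)·(0.2)) / 4 = 8.8/4 = 2.2
  S[A,B] = ((-1.8)·(0.2) + (-0.8)·(-0.8) + (0.2)·(-2.8) + (2.2)·(0.2) + (0.2)·(3.2)) / 4 = 0.8/4 = 0.2
  S[B,B] = ((0.2)·(0.2) + (-0.8)·(-0.8) + (-2.8)·(-2.8) + (0.2)·(0.2) + (3.2)·(3.2)) / 4 = 18.8/4 = 4.7

S is symmetric (S[j,i] = S[i,j]). Assembling:

S = [[2.2, 0.2],
 [0.2, 4.7]]


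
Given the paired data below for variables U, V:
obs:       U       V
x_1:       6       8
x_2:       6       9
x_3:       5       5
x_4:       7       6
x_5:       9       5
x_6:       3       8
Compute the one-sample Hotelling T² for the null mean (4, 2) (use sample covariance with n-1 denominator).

Step 1 — sample mean vector:
  mean(U) = (6 + 6 + 5 + 7 + 9 + 3) / 6 = 36/6 = 6
  mean(V) = (8 + 9 + 5 + 6 + 5 + 8) / 6 = 41/6 = 6.8333
  x̄ = (6, 6.8333),  deviation x̄ - mu_0 = (6, 6.8333) - (4, 2) = (2, 4.8333).

Step 2 — sample covariance matrix, S[i,j] = (1/(n-1)) · Σ_k (x_{k,i} - mean_i) · (x_{k,j} - mean_j), divisor n-1 = 5:
  S[U,U] = ((0)·(0) + (0)·(0) + (-1)·(-1) + (1)·(1) + (3)·(3) + (-3)·(-3)) / 5 = 20/5 = 4
  S[U,V] = ((0)·(1.1667) + (0)·(2.1667) + (-1)·(-1.8333) + (1)·(-0.8333) + (3)·(-1.8333) + (-3)·(1.1667)) / 5 = -8/5 = -1.6
  S[V,V] = ((1.1667)·(1.1667) + (2.1667)·(2.1667) + (-1.8333)·(-1.8333) + (-0.8333)·(-0.8333) + (-1.8333)·(-1.8333) + (1.1667)·(1.1667)) / 5 = 14.8333/5 = 2.9667
  S = [[4, -1.6],
 [-1.6, 2.9667]].

Step 3 — invert S. det(S) = 4·2.9667 - (-1.6)² = 9.3067.
  S^{-1} = (1/det) · [[d, -b], [-b, a]] = [[0.3188, 0.1719],
 [0.1719, 0.4298]].

Step 4 — quadratic form (x̄ - mu_0)^T · S^{-1} · (x̄ - mu_0):
  S^{-1} · (x̄ - mu_0) = (1.4685, 2.4212),
  (x̄ - mu_0)^T · [...] = (2)·(1.4685) + (4.8333)·(2.4212) = 14.6394.

Step 5 — scale by n: T² = 6 · 14.6394 = 87.8367.

T² ≈ 87.8367


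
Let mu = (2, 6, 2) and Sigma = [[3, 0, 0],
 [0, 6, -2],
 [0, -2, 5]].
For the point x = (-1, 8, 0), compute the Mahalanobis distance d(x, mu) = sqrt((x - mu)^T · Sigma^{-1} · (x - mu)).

Step 1 — centre the observation: (x - mu) = (-3, 2, -2).

Step 2 — invert Sigma (cofactor / det for 3×3, or solve directly):
  Sigma^{-1} = [[0.3333, 0, 0],
 [0, 0.1923, 0.0769],
 [0, 0.0769, 0.2308]].

Step 3 — form the quadratic (x - mu)^T · Sigma^{-1} · (x - mu):
  Sigma^{-1} · (x - mu) = (-1, 0.2308, -0.3077).
  (x - mu)^T · [Sigma^{-1} · (x - mu)] = (-3)·(-1) + (2)·(0.2308) + (-2)·(-0.3077) = 4.0769.

Step 4 — take square root: d = √(4.0769) ≈ 2.0191.

d(x, mu) = √(4.0769) ≈ 2.0191


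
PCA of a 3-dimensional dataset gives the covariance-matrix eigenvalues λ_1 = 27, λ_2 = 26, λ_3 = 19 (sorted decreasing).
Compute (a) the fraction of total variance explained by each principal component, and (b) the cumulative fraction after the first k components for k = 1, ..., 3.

Step 1 — total variance = trace(Sigma) = Σ λ_i = 27 + 26 + 19 = 72.

Step 2 — fraction explained by component i = λ_i / Σ λ:
  PC1: 27/72 = 0.375
  PC2: 26/72 = 0.3611
  PC3: 19/72 = 0.2639

Step 3 — cumulative fraction after k components = (λ_1 + ... + λ_k) / Σ λ:
  k = 1: 27/72 = 0.375
  k = 2: (27 + 26)/72 = 53/72 = 0.7361
  k = 3: (27 + 26 + 19)/72 = 72/72 = 1

Summary (fraction, with percent):

explained: PC1 0.375 (37.5%), PC2 0.3611 (36.11%), PC3 0.2639 (26.39%);  cumulative: 0.375, 0.7361, 1


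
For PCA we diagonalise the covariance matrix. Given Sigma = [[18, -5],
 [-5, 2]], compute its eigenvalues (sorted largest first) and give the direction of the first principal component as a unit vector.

Step 1 — characteristic polynomial of 2×2 Sigma:
  det(Sigma - λI) = λ² - trace · λ + det = 0.
  trace = 18 + 2 = 20, det = 18·2 - (-5)² = 11.
Step 2 — discriminant:
  Δ = trace² - 4·det = 400 - 44 = 356.
Step 3 — eigenvalues:
  λ = (trace ± √Δ)/2 = (20 ± 18.868)/2,
  λ_1 = 19.434,  λ_2 = 0.566.

Step 4 — unit eigenvector for λ_1: solve (Sigma - λ_1 I)v = 0. First row:
  (18 - 19.434)·v_x + (-5)·v_y = 0, i.e. (-1.434)·v_x + (-5)·v_y = 0,
  so v ∝ (b, λ_1 - a) = (-5, 1.434); multiply by -1 so the first entry is positive: u = (5, -1.434).
  ||u|| = √((5)² + (-1.434)²) = √(27.0563) ≈ 5.2016,
  v_1 = u/||u|| ≈ (0.9612, -0.2757) (||v_1|| = 1).

λ_1 = 19.434,  λ_2 = 0.566;  v_1 ≈ (0.9612, -0.2757)


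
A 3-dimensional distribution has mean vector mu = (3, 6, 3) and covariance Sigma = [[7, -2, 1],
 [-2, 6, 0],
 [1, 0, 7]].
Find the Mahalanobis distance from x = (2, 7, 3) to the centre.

Step 1 — centre the observation: (x - mu) = (-1, 1, 0).

Step 2 — invert Sigma (cofactor / det for 3×3, or solve directly):
  Sigma^{-1} = [[0.1615, 0.0538, -0.0231],
 [0.0538, 0.1846, -0.0077],
 [-0.0231, -0.0077, 0.1462]].

Step 3 — form the quadratic (x - mu)^T · Sigma^{-1} · (x - mu):
  Sigma^{-1} · (x - mu) = (-0.1077, 0.1308, 0.0154).
  (x - mu)^T · [Sigma^{-1} · (x - mu)] = (-1)·(-0.1077) + (1)·(0.1308) + (0)·(0.0154) = 0.2385.

Step 4 — take square root: d = √(0.2385) ≈ 0.4883.

d(x, mu) = √(0.2385) ≈ 0.4883


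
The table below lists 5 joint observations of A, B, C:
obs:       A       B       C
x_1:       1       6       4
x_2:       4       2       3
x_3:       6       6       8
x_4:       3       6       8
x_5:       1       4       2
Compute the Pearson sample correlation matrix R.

Step 1 — column means:
  mean(A) = (1 + 4 + 6 + 3 + 1) / 5 = 15/5 = 3
  mean(B) = (6 + 2 + 6 + 6 + 4) / 5 = 24/5 = 4.8
  mean(C) = (4 + 3 + 8 + 8 + 2) / 5 = 25/5 = 5

Step 2 — sample variances and covariances s[i,j] = (1/(n-1)) · Σ_k (x_{k,i} - mean_i) · (x_{k,j} - mean_j), with n-1 = 4:
  s[A,A] = ((-2)·(-2) + (1)·(1) + (3)·(3) + (0)·(0) + (-2)·(-2)) / 4 = 18/4 = 4.5
  s[A,B] = ((-2)·(1.2) + (1)·(-2.8) + (3)·(1.2) + (0)·(1.2) + (-2)·(-0.8)) / 4 = 0/4 = 0
  s[A,C] = ((-2)·(-1) + (1)·(-2) + (3)·(3) + (0)·(3) + (-2)·(-3)) / 4 = 15/4 = 3.75
  s[B,B] = ((1.2)·(1.2) + (-2.8)·(-2.8) + (1.2)·(1.2) + (1.2)·(1.2) + (-0.8)·(-0.8)) / 4 = 12.8/4 = 3.2
  s[B,C] = ((1.2)·(-1) + (-2.8)·(-2) + (1.2)·(3) + (1.2)·(3) + (-0.8)·(-3)) / 4 = 14/4 = 3.5
  s[C,C] = ((-1)·(-1) + (-2)·(-2) + (3)·(3) + (3)·(3) + (-3)·(-3)) / 4 = 32/4 = 8
  Sample standard deviations s_i = √(s[i,i]):
  s(A) = √(4.5) = 2.1213
  s(B) = √(3.2) = 1.7889
  s(C) = √(8) = 2.8284

Step 3 — r_{ij} = s_{ij} / (s_i · s_j):
  r[A,A] = 1 (diagonal).
  r[A,B] = 0 / (2.1213 · 1.7889) = 0 / 3.7947 = 0
  r[A,C] = 3.75 / (2.1213 · 2.8284) = 3.75 / 6 = 0.625
  r[B,B] = 1 (diagonal).
  r[B,C] = 3.5 / (1.7889 · 2.8284) = 3.5 / 5.0596 = 0.6917
  r[C,C] = 1 (diagonal).

R is symmetric with unit diagonal. Assembling:

R = [[1, 0, 0.625],
 [0, 1, 0.6917],
 [0.625, 0.6917, 1]]


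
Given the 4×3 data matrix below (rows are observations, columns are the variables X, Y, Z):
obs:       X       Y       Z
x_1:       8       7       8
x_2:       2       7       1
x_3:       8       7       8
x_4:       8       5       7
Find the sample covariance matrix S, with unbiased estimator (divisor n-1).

Step 1 — column means:
  mean(X) = (8 + 2 + 8 + 8) / 4 = 26/4 = 6.5
  mean(Y) = (7 + 7 + 7 + 5) / 4 = 26/4 = 6.5
  mean(Z) = (8 + 1 + 8 + 7) / 4 = 24/4 = 6

Step 2 — sample covariance S[i,j] = (1/(n-1)) · Σ_k (x_{k,i} - mean_i) · (x_{k,j} - mean_j), with n-1 = 3.
  S[X,X] = ((1.5)·(1.5) + (-4.5)·(-4.5) + (1.5)·(1.5) + (1.5)·(1.5)) / 3 = 27/3 = 9
  S[X,Y] = ((1.5)·(0.5) + (-4.5)·(0.5) + (1.5)·(0.5) + (1.5)·(-1.5)) / 3 = -3/3 = -1
  S[X,Z] = ((1.5)·(2) + (-4.5)·(-5) + (1.5)·(2) + (1.5)·(1)) / 3 = 30/3 = 10
  S[Y,Y] = ((0.5)·(0.5) + (0.5)·(0.5) + (0.5)·(0.5) + (-1.5)·(-1.5)) / 3 = 3/3 = 1
  S[Y,Z] = ((0.5)·(2) + (0.5)·(-5) + (0.5)·(2) + (-1.5)·(1)) / 3 = -2/3 = -0.6667
  S[Z,Z] = ((2)·(2) + (-5)·(-5) + (2)·(2) + (1)·(1)) / 3 = 34/3 = 11.3333

S is symmetric (S[j,i] = S[i,j]). Assembling:

S = [[9, -1, 10],
 [-1, 1, -0.6667],
 [10, -0.6667, 11.3333]]


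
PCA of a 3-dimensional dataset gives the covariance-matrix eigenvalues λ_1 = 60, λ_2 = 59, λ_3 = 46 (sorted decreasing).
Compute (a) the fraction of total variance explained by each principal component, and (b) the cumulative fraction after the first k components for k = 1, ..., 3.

Step 1 — total variance = trace(Sigma) = Σ λ_i = 60 + 59 + 46 = 165.

Step 2 — fraction explained by component i = λ_i / Σ λ:
  PC1: 60/165 = 0.3636
  PC2: 59/165 = 0.3576
  PC3: 46/165 = 0.2788

Step 3 — cumulative fraction after k components = (λ_1 + ... + λ_k) / Σ λ:
  k = 1: 60/165 = 0.3636
  k = 2: (60 + 59)/165 = 119/165 = 0.7212
  k = 3: (60 + 59 + 46)/165 = 165/165 = 1

Summary (fraction, with percent):

explained: PC1 0.3636 (36.36%), PC2 0.3576 (35.76%), PC3 0.2788 (27.88%);  cumulative: 0.3636, 0.7212, 1


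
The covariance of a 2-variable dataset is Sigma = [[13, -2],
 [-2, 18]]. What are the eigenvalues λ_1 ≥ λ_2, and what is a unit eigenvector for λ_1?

Step 1 — characteristic polynomial of 2×2 Sigma:
  det(Sigma - λI) = λ² - trace · λ + det = 0.
  trace = 13 + 18 = 31, det = 13·18 - (-2)² = 230.
Step 2 — discriminant:
  Δ = trace² - 4·det = 961 - 920 = 41.
Step 3 — eigenvalues:
  λ = (trace ± √Δ)/2 = (31 ± 6.4031)/2,
  λ_1 = 18.7016,  λ_2 = 12.2984.

Step 4 — unit eigenvector for λ_1: solve (Sigma - λ_1 I)v = 0. First row:
  (13 - 18.7016)·v_x + (-2)·v_y = 0, i.e. (-5.7016)·v_x + (-2)·v_y = 0,
  so v ∝ (b, λ_1 - a) = (-2, 5.7016); multiply by -1 so the first entry is positive: u = (2, -5.7016).
  ||u|| = √((2)² + (-5.7016)²) = √(36.5078) ≈ 6.0422,
  v_1 = u/||u|| ≈ (0.331, -0.9436) (||v_1|| = 1).

λ_1 = 18.7016,  λ_2 = 12.2984;  v_1 ≈ (0.331, -0.9436)


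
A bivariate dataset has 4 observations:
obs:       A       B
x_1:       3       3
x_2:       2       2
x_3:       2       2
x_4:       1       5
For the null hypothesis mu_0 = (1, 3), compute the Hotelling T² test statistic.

Step 1 — sample mean vector:
  mean(A) = (3 + 2 + 2 + 1) / 4 = 8/4 = 2
  mean(B) = (3 + 2 + 2 + 5) / 4 = 12/4 = 3
  x̄ = (2, 3),  deviation x̄ - mu_0 = (2, 3) - (1, 3) = (1, 0).

Step 2 — sample covariance matrix, S[i,j] = (1/(n-1)) · Σ_k (x_{k,i} - mean_i) · (x_{k,j} - mean_j), divisor n-1 = 3:
  S[A,A] = ((1)·(1) + (0)·(0) + (0)·(0) + (-1)·(-1)) / 3 = 2/3 = 0.6667
  S[A,B] = ((1)·(0) + (0)·(-1) + (0)·(-1) + (-1)·(2)) / 3 = -2/3 = -0.6667
  S[B,B] = ((0)·(0) + (-1)·(-1) + (-1)·(-1) + (2)·(2)) / 3 = 6/3 = 2
  S = [[0.6667, -0.6667],
 [-0.6667, 2]].

Step 3 — invert S. det(S) = 0.6667·2 - (-0.6667)² = 0.8889.
  S^{-1} = (1/det) · [[d, -b], [-b, a]] = [[2.25, 0.75],
 [0.75, 0.75]].

Step 4 — quadratic form (x̄ - mu_0)^T · S^{-1} · (x̄ - mu_0):
  S^{-1} · (x̄ - mu_0) = (2.25, 0.75),
  (x̄ - mu_0)^T · [...] = (1)·(2.25) + (0)·(0.75) = 2.25.

Step 5 — scale by n: T² = 4 · 2.25 = 9.

T² ≈ 9


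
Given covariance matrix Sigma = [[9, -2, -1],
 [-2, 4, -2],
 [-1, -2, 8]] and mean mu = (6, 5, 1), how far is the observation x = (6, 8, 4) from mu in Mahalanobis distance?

Step 1 — centre the observation: (x - mu) = (0, 3, 3).

Step 2 — invert Sigma (cofactor / det for 3×3, or solve directly):
  Sigma^{-1} = [[0.1346, 0.0865, 0.0385],
 [0.0865, 0.3413, 0.0962],
 [0.0385, 0.0962, 0.1538]].

Step 3 — form the quadratic (x - mu)^T · Sigma^{-1} · (x - mu):
  Sigma^{-1} · (x - mu) = (0.375, 1.3125, 0.75).
  (x - mu)^T · [Sigma^{-1} · (x - mu)] = (0)·(0.375) + (3)·(1.3125) + (3)·(0.75) = 6.1875.

Step 4 — take square root: d = √(6.1875) ≈ 2.4875.

d(x, mu) = √(6.1875) ≈ 2.4875


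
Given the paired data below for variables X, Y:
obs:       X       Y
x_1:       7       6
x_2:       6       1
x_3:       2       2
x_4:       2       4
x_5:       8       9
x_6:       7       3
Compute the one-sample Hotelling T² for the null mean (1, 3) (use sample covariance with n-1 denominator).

Step 1 — sample mean vector:
  mean(X) = (7 + 6 + 2 + 2 + 8 + 7) / 6 = 32/6 = 5.3333
  mean(Y) = (6 + 1 + 2 + 4 + 9 + 3) / 6 = 25/6 = 4.1667
  x̄ = (5.3333, 4.1667),  deviation x̄ - mu_0 = (5.3333, 4.1667) - (1, 3) = (4.3333, 1.1667).

Step 2 — sample covariance matrix, S[i,j] = (1/(n-1)) · Σ_k (x_{k,i} - mean_i) · (x_{k,j} - mean_j), divisor n-1 = 5:
  S[X,X] = ((1.6667)·(1.6667) + (0.6667)·(0.6667) + (-3.3333)·(-3.3333) + (-3.3333)·(-3.3333) + (2.6667)·(2.6667) + (1.6667)·(1.6667)) / 5 = 35.3333/5 = 7.0667
  S[X,Y] = ((1.6667)·(1.8333) + (0.6667)·(-3.1667) + (-3.3333)·(-2.1667) + (-3.3333)·(-0.1667) + (2.6667)·(4.8333) + (1.6667)·(-1.1667)) / 5 = 19.6667/5 = 3.9333
  S[Y,Y] = ((1.8333)·(1.8333) + (-3.1667)·(-3.1667) + (-2.1667)·(-2.1667) + (-0.1667)·(-0.1667) + (4.8333)·(4.8333) + (-1.1667)·(-1.1667)) / 5 = 42.8333/5 = 8.5667
  S = [[7.0667, 3.9333],
 [3.9333, 8.5667]].

Step 3 — invert S. det(S) = 7.0667·8.5667 - (3.9333)² = 45.0667.
  S^{-1} = (1/det) · [[d, -b], [-b, a]] = [[0.1901, -0.0873],
 [-0.0873, 0.1568]].

Step 4 — quadratic form (x̄ - mu_0)^T · S^{-1} · (x̄ - mu_0):
  S^{-1} · (x̄ - mu_0) = (0.7219, -0.1953),
  (x̄ - mu_0)^T · [...] = (4.3333)·(0.7219) + (1.1667)·(-0.1953) = 2.9004.

Step 5 — scale by n: T² = 6 · 2.9004 = 17.4024.

T² ≈ 17.4024


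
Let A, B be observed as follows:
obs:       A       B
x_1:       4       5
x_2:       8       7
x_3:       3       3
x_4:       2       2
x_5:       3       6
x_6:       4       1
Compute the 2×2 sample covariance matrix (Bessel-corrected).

Step 1 — column means:
  mean(A) = (4 + 8 + 3 + 2 + 3 + 4) / 6 = 24/6 = 4
  mean(B) = (5 + 7 + 3 + 2 + 6 + 1) / 6 = 24/6 = 4

Step 2 — sample covariance S[i,j] = (1/(n-1)) · Σ_k (x_{k,i} - mean_i) · (x_{k,j} - mean_j), with n-1 = 5.
  S[A,A] = ((0)·(0) + (4)·(4) + (-1)·(-1) + (-2)·(-2) + (-1)·(-1) + (0)·(0)) / 5 = 22/5 = 4.4
  S[A,B] = ((0)·(1) + (4)·(3) + (-1)·(-1) + (-2)·(-2) + (-1)·(2) + (0)·(-3)) / 5 = 15/5 = 3
  S[B,B] = ((1)·(1) + (3)·(3) + (-1)·(-1) + (-2)·(-2) + (2)·(2) + (-3)·(-3)) / 5 = 28/5 = 5.6

S is symmetric (S[j,i] = S[i,j]). Assembling:

S = [[4.4, 3],
 [3, 5.6]]


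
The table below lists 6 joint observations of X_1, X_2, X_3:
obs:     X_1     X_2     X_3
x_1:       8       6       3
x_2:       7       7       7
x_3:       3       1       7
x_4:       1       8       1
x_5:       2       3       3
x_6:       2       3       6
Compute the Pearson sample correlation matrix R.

Step 1 — column means:
  mean(X_1) = (8 + 7 + 3 + 1 + 2 + 2) / 6 = 23/6 = 3.8333
  mean(X_2) = (6 + 7 + 1 + 8 + 3 + 3) / 6 = 28/6 = 4.6667
  mean(X_3) = (3 + 7 + 7 + 1 + 3 + 6) / 6 = 27/6 = 4.5

Step 2 — sample variances and covariances s[i,j] = (1/(n-1)) · Σ_k (x_{k,i} - mean_i) · (x_{k,j} - mean_j), with n-1 = 5:
  s[X_1,X_1] = ((4.1667)·(4.1667) + (3.1667)·(3.1667) + (-0.8333)·(-0.8333) + (-2.8333)·(-2.8333) + (-1.8333)·(-1.8333) + (-1.8333)·(-1.8333)) / 5 = 42.8333/5 = 8.5667
  s[X_1,X_2] = ((4.1667)·(1.3333) + (3.1667)·(2.3333) + (-0.8333)·(-3.6667) + (-2.8333)·(3.3333) + (-1.8333)·(-1.6667) + (-1.8333)·(-1.6667)) / 5 = 12.6667/5 = 2.5333
  s[X_1,X_3] = ((4.1667)·(-1.5) + (3.1667)·(2.5) + (-0.8333)·(2.5) + (-2.8333)·(-3.5) + (-1.8333)·(-1.5) + (-1.8333)·(1.5)) / 5 = 9.5/5 = 1.9
  s[X_2,X_2] = ((1.3333)·(1.3333) + (2.3333)·(2.3333) + (-3.6667)·(-3.6667) + (3.3333)·(3.3333) + (-1.6667)·(-1.6667) + (-1.6667)·(-1.6667)) / 5 = 37.3333/5 = 7.4667
  s[X_2,X_3] = ((1.3333)·(-1.5) + (2.3333)·(2.5) + (-3.6667)·(2.5) + (3.3333)·(-3.5) + (-1.6667)·(-1.5) + (-1.6667)·(1.5)) / 5 = -17/5 = -3.4
  s[X_3,X_3] = ((-1.5)·(-1.5) + (2.5)·(2.5) + (2.5)·(2.5) + (-3.5)·(-3.5) + (-1.5)·(-1.5) + (1.5)·(1.5)) / 5 = 31.5/5 = 6.3
  Sample standard deviations s_i = √(s[i,i]):
  s(X_1) = √(8.5667) = 2.9269
  s(X_2) = √(7.4667) = 2.7325
  s(X_3) = √(6.3) = 2.51

Step 3 — r_{ij} = s_{ij} / (s_i · s_j):
  r[X_1,X_1] = 1 (diagonal).
  r[X_1,X_2] = 2.5333 / (2.9269 · 2.7325) = 2.5333 / 7.9978 = 0.3168
  r[X_1,X_3] = 1.9 / (2.9269 · 2.51) = 1.9 / 7.3464 = 0.2586
  r[X_2,X_2] = 1 (diagonal).
  r[X_2,X_3] = -3.4 / (2.7325 · 2.51) = -3.4 / 6.8586 = -0.4957
  r[X_3,X_3] = 1 (diagonal).

R is symmetric with unit diagonal. Assembling:

R = [[1, 0.3168, 0.2586],
 [0.3168, 1, -0.4957],
 [0.2586, -0.4957, 1]]


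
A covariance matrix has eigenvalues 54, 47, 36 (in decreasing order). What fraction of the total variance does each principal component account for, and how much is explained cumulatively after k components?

Step 1 — total variance = trace(Sigma) = Σ λ_i = 54 + 47 + 36 = 137.

Step 2 — fraction explained by component i = λ_i / Σ λ:
  PC1: 54/137 = 0.3942
  PC2: 47/137 = 0.3431
  PC3: 36/137 = 0.2628

Step 3 — cumulative fraction after k components = (λ_1 + ... + λ_k) / Σ λ:
  k = 1: 54/137 = 0.3942
  k = 2: (54 + 47)/137 = 101/137 = 0.7372
  k = 3: (54 + 47 + 36)/137 = 137/137 = 1

Summary (fraction, with percent):

explained: PC1 0.3942 (39.42%), PC2 0.3431 (34.31%), PC3 0.2628 (26.28%);  cumulative: 0.3942, 0.7372, 1


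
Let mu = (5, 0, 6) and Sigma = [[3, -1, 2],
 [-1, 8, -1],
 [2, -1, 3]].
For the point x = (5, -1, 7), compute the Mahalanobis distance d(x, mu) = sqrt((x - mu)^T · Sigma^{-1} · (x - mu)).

Step 1 — centre the observation: (x - mu) = (0, -1, 1).

Step 2 — invert Sigma (cofactor / det for 3×3, or solve directly):
  Sigma^{-1} = [[0.6053, 0.0263, -0.3947],
 [0.0263, 0.1316, 0.0263],
 [-0.3947, 0.0263, 0.6053]].

Step 3 — form the quadratic (x - mu)^T · Sigma^{-1} · (x - mu):
  Sigma^{-1} · (x - mu) = (-0.4211, -0.1053, 0.5789).
  (x - mu)^T · [Sigma^{-1} · (x - mu)] = (0)·(-0.4211) + (-1)·(-0.1053) + (1)·(0.5789) = 0.6842.

Step 4 — take square root: d = √(0.6842) ≈ 0.8272.

d(x, mu) = √(0.6842) ≈ 0.8272


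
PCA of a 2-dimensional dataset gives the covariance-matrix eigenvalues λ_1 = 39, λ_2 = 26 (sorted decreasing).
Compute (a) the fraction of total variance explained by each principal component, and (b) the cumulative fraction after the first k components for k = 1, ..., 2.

Step 1 — total variance = trace(Sigma) = Σ λ_i = 39 + 26 = 65.

Step 2 — fraction explained by component i = λ_i / Σ λ:
  PC1: 39/65 = 0.6
  PC2: 26/65 = 0.4

Step 3 — cumulative fraction after k components = (λ_1 + ... + λ_k) / Σ λ:
  k = 1: 39/65 = 0.6
  k = 2: (39 + 26)/65 = 65/65 = 1

Summary (fraction, with percent):

explained: PC1 0.6 (60%), PC2 0.4 (40%);  cumulative: 0.6, 1


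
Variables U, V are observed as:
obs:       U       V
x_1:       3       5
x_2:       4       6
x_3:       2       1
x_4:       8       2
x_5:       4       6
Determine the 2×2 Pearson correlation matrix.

Step 1 — column means:
  mean(U) = (3 + 4 + 2 + 8 + 4) / 5 = 21/5 = 4.2
  mean(V) = (5 + 6 + 1 + 2 + 6) / 5 = 20/5 = 4

Step 2 — sample variances and covariances s[i,j] = (1/(n-1)) · Σ_k (x_{k,i} - mean_i) · (x_{k,j} - mean_j), with n-1 = 4:
  s[U,U] = ((-1.2)·(-1.2) + (-0.2)·(-0.2) + (-2.2)·(-2.2) + (3.8)·(3.8) + (-0.2)·(-0.2)) / 4 = 20.8/4 = 5.2
  s[U,V] = ((-1.2)·(1) + (-0.2)·(2) + (-2.2)·(-3) + (3.8)·(-2) + (-0.2)·(2)) / 4 = -3/4 = -0.75
  s[V,V] = ((1)·(1) + (2)·(2) + (-3)·(-3) + (-2)·(-2) + (2)·(2)) / 4 = 22/4 = 5.5
  Sample standard deviations s_i = √(s[i,i]):
  s(U) = √(5.2) = 2.2804
  s(V) = √(5.5) = 2.3452

Step 3 — r_{ij} = s_{ij} / (s_i · s_j):
  r[U,U] = 1 (diagonal).
  r[U,V] = -0.75 / (2.2804 · 2.3452) = -0.75 / 5.3479 = -0.1402
  r[V,V] = 1 (diagonal).

R is symmetric with unit diagonal. Assembling:

R = [[1, -0.1402],
 [-0.1402, 1]]


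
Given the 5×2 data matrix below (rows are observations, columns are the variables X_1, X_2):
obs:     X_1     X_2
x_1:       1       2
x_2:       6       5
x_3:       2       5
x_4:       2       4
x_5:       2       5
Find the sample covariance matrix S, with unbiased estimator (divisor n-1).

Step 1 — column means:
  mean(X_1) = (1 + 6 + 2 + 2 + 2) / 5 = 13/5 = 2.6
  mean(X_2) = (2 + 5 + 5 + 4 + 5) / 5 = 21/5 = 4.2

Step 2 — sample covariance S[i,j] = (1/(n-1)) · Σ_k (x_{k,i} - mean_i) · (x_{k,j} - mean_j), with n-1 = 4.
  S[X_1,X_1] = ((-1.6)·(-1.6) + (3.4)·(3.4) + (-0.6)·(-0.6) + (-0.6)·(-0.6) + (-0.6)·(-0.6)) / 4 = 15.2/4 = 3.8
  S[X_1,X_2] = ((-1.6)·(-2.2) + (3.4)·(0.8) + (-0.6)·(0.8) + (-0.6)·(-0.2) + (-0.6)·(0.8)) / 4 = 5.4/4 = 1.35
  S[X_2,X_2] = ((-2.2)·(-2.2) + (0.8)·(0.8) + (0.8)·(0.8) + (-0.2)·(-0.2) + (0.8)·(0.8)) / 4 = 6.8/4 = 1.7

S is symmetric (S[j,i] = S[i,j]). Assembling:

S = [[3.8, 1.35],
 [1.35, 1.7]]


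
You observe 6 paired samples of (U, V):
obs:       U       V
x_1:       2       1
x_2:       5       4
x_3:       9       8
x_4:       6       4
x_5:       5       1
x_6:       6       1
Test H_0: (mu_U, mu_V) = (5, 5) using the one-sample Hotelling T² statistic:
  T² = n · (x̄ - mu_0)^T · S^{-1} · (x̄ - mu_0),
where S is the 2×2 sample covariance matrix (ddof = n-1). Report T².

Step 1 — sample mean vector:
  mean(U) = (2 + 5 + 9 + 6 + 5 + 6) / 6 = 33/6 = 5.5
  mean(V) = (1 + 4 + 8 + 4 + 1 + 1) / 6 = 19/6 = 3.1667
  x̄ = (5.5, 3.1667),  deviation x̄ - mu_0 = (5.5, 3.1667) - (5, 5) = (0.5, -1.8333).

Step 2 — sample covariance matrix, S[i,j] = (1/(n-1)) · Σ_k (x_{k,i} - mean_i) · (x_{k,j} - mean_j), divisor n-1 = 5:
  S[U,U] = ((-3.5)·(-3.5) + (-0.5)·(-0.5) + (3.5)·(3.5) + (0.5)·(0.5) + (-0.5)·(-0.5) + (0.5)·(0.5)) / 5 = 25.5/5 = 5.1
  S[U,V] = ((-3.5)·(-2.1667) + (-0.5)·(0.8333) + (3.5)·(4.8333) + (0.5)·(0.8333) + (-0.5)·(-2.1667) + (0.5)·(-2.1667)) / 5 = 24.5/5 = 4.9
  S[V,V] = ((-2.1667)·(-2.1667) + (0.8333)·(0.8333) + (4.8333)·(4.8333) + (0.8333)·(0.8333) + (-2.1667)·(-2.1667) + (-2.1667)·(-2.1667)) / 5 = 38.8333/5 = 7.7667
  S = [[5.1, 4.9],
 [4.9, 7.7667]].

Step 3 — invert S. det(S) = 5.1·7.7667 - (4.9)² = 15.6.
  S^{-1} = (1/det) · [[d, -b], [-b, a]] = [[0.4979, -0.3141],
 [-0.3141, 0.3269]].

Step 4 — quadratic form (x̄ - mu_0)^T · S^{-1} · (x̄ - mu_0):
  S^{-1} · (x̄ - mu_0) = (0.8248, -0.7564),
  (x̄ - mu_0)^T · [...] = (0.5)·(0.8248) + (-1.8333)·(-0.7564) = 1.7991.

Step 5 — scale by n: T² = 6 · 1.7991 = 10.7949.

T² ≈ 10.7949


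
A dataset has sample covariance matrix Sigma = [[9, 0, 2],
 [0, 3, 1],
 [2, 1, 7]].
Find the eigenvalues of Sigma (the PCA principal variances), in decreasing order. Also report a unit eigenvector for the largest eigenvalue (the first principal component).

Step 1 — characteristic polynomial p(λ) = det(λI - Sigma) = λ³ - tr·λ² + c_1·λ - det, where tr = trace, c_1 = sum of the principal 2×2 minors, det = det(Sigma):
  tr = 9 + 3 + 7 = 19,
  c_1 = (9·3 - (0)²) + (9·7 - (2)²) + (3·7 - (1)²) = 27 + 59 + 20 = 106,
  det = 9·(3·7 - (1)²) - (0)·((0)·7 - (1)·(2)) + (2)·((0)·(1) - 3·(2)) = 9·(20) - (0)·(-2) + (2)·(-6) = 168.
  So p(λ) = λ³ - 19λ² + 106λ - 168.
Step 2 — look for an integer root (rational root theorem: any rational root is an integer divisor of 168). Testing λ = 6:
  p(6) = 216 - 684 + 636 - 168 = 0  ✓
  Dividing out (λ - 6): p(λ) = (λ - 6)(λ² - 13λ + 28).
Step 3 — remaining eigenvalues from the quadratic λ² - 13λ + 28 = 0:
  Δ = 13² - 4·28 = 169 - 112 = 57,  λ = (13 ± √57)/2 = (13 ± 7.5498)/2 ≈ 10.2749 or 2.7251.
  Sorted: λ_1 = 10.2749,  λ_2 = 6,  λ_3 = 2.7251  (check: sum = 19 = tr ✓).

Step 4 — unit eigenvector for λ_1 ≈ 10.2749: v spans the null space of (Sigma - λ_1 I), whose rows are
  r_1 = (-1.2749, 0, 2),  r_2 = (0, -7.2749, 1),  r_3 = (2, 1, -3.2749).
  v is orthogonal to every row, so take v ∝ r_1 × r_2 = ((0)·(1) - (2)·(-7.2749), (2)·(0) - (-1.2749)·(1), (-1.2749)·(-7.2749) - (0)·(0)) ≈ (14.5498, 1.2749, 9.2749).
  Let u = (14.5498, 1.2749, 9.2749).
  ||u|| = √((14.5498)² + (1.2749)² + (9.2749)²) = √(299.3472) ≈ 17.3017,  v_1 = u/||u|| ≈ (0.841, 0.0737, 0.5361) (||v_1|| = 1).

λ_1 = 10.2749,  λ_2 = 6,  λ_3 = 2.7251;  v_1 ≈ (0.841, 0.0737, 0.5361)


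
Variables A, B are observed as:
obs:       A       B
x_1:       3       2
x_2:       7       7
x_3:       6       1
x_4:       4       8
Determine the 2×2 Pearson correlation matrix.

Step 1 — column means:
  mean(A) = (3 + 7 + 6 + 4) / 4 = 20/4 = 5
  mean(B) = (2 + 7 + 1 + 8) / 4 = 18/4 = 4.5

Step 2 — sample variances and covariances s[i,j] = (1/(n-1)) · Σ_k (x_{k,i} - mean_i) · (x_{k,j} - mean_j), with n-1 = 3:
  s[A,A] = ((-2)·(-2) + (2)·(2) + (1)·(1) + (-1)·(-1)) / 3 = 10/3 = 3.3333
  s[A,B] = ((-2)·(-2.5) + (2)·(2.5) + (1)·(-3.5) + (-1)·(3.5)) / 3 = 3/3 = 1
  s[B,B] = ((-2.5)·(-2.5) + (2.5)·(2.5) + (-3.5)·(-3.5) + (3.5)·(3.5)) / 3 = 37/3 = 12.3333
  Sample standard deviations s_i = √(s[i,i]):
  s(A) = √(3.3333) = 1.8257
  s(B) = √(12.3333) = 3.5119

Step 3 — r_{ij} = s_{ij} / (s_i · s_j):
  r[A,A] = 1 (diagonal).
  r[A,B] = 1 / (1.8257 · 3.5119) = 1 / 6.4118 = 0.156
  r[B,B] = 1 (diagonal).

R is symmetric with unit diagonal. Assembling:

R = [[1, 0.156],
 [0.156, 1]]


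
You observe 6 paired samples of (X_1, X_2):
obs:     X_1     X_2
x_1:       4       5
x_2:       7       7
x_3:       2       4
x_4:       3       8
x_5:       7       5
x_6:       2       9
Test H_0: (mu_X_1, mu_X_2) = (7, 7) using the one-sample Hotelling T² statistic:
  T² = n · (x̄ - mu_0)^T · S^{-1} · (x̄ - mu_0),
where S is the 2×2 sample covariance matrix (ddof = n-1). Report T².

Step 1 — sample mean vector:
  mean(X_1) = (4 + 7 + 2 + 3 + 7 + 2) / 6 = 25/6 = 4.1667
  mean(X_2) = (5 + 7 + 4 + 8 + 5 + 9) / 6 = 38/6 = 6.3333
  x̄ = (4.1667, 6.3333),  deviation x̄ - mu_0 = (4.1667, 6.3333) - (7, 7) = (-2.8333, -0.6667).

Step 2 — sample covariance matrix, S[i,j] = (1/(n-1)) · Σ_k (x_{k,i} - mean_i) · (x_{k,j} - mean_j), divisor n-1 = 5:
  S[X_1,X_1] = ((-0.1667)·(-0.1667) + (2.8333)·(2.8333) + (-2.1667)·(-2.1667) + (-1.1667)·(-1.1667) + (2.8333)·(2.8333) + (-2.1667)·(-2.1667)) / 5 = 26.8333/5 = 5.3667
  S[X_1,X_2] = ((-0.1667)·(-1.3333) + (2.8333)·(0.6667) + (-2.1667)·(-2.3333) + (-1.1667)·(1.6667) + (2.8333)·(-1.3333) + (-2.1667)·(2.6667)) / 5 = -4.3333/5 = -0.8667
  S[X_2,X_2] = ((-1.3333)·(-1.3333) + (0.6667)·(0.6667) + (-2.3333)·(-2.3333) + (1.6667)·(1.6667) + (-1.3333)·(-1.3333) + (2.6667)·(2.6667)) / 5 = 19.3333/5 = 3.8667
  S = [[5.3667, -0.8667],
 [-0.8667, 3.8667]].

Step 3 — invert S. det(S) = 5.3667·3.8667 - (-0.8667)² = 20.
  S^{-1} = (1/det) · [[d, -b], [-b, a]] = [[0.1933, 0.0433],
 [0.0433, 0.2683]].

Step 4 — quadratic form (x̄ - mu_0)^T · S^{-1} · (x̄ - mu_0):
  S^{-1} · (x̄ - mu_0) = (-0.5767, -0.3017),
  (x̄ - mu_0)^T · [...] = (-2.8333)·(-0.5767) + (-0.6667)·(-0.3017) = 1.835.

Step 5 — scale by n: T² = 6 · 1.835 = 11.01.

T² ≈ 11.01


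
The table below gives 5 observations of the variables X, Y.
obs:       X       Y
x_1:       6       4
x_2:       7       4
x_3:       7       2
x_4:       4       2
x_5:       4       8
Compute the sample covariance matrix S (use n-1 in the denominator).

Step 1 — column means:
  mean(X) = (6 + 7 + 7 + 4 + 4) / 5 = 28/5 = 5.6
  mean(Y) = (4 + 4 + 2 + 2 + 8) / 5 = 20/5 = 4

Step 2 — sample covariance S[i,j] = (1/(n-1)) · Σ_k (x_{k,i} - mean_i) · (x_{k,j} - mean_j), with n-1 = 4.
  S[X,X] = ((0.4)·(0.4) + (1.4)·(1.4) + (1.4)·(1.4) + (-1.6)·(-1.6) + (-1.6)·(-1.6)) / 4 = 9.2/4 = 2.3
  S[X,Y] = ((0.4)·(0) + (1.4)·(0) + (1.4)·(-2) + (-1.6)·(-2) + (-1.6)·(4)) / 4 = -6/4 = -1.5
  S[Y,Y] = ((0)·(0) + (0)·(0) + (-2)·(-2) + (-2)·(-2) + (4)·(4)) / 4 = 24/4 = 6

S is symmetric (S[j,i] = S[i,j]). Assembling:

S = [[2.3, -1.5],
 [-1.5, 6]]


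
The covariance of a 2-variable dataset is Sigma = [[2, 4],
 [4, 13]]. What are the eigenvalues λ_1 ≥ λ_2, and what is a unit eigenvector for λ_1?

Step 1 — characteristic polynomial of 2×2 Sigma:
  det(Sigma - λI) = λ² - trace · λ + det = 0.
  trace = 2 + 13 = 15, det = 2·13 - (4)² = 10.
Step 2 — discriminant:
  Δ = trace² - 4·det = 225 - 40 = 185.
Step 3 — eigenvalues:
  λ = (trace ± √Δ)/2 = (15 ± 13.6015)/2,
  λ_1 = 14.3007,  λ_2 = 0.6993.

Step 4 — unit eigenvector for λ_1: solve (Sigma - λ_1 I)v = 0. First row:
  (2 - 14.3007)·v_x + (4)·v_y = 0, i.e. (-12.3007)·v_x + (4)·v_y = 0,
  so v ∝ (b, λ_1 - a) = (4, 12.3007) = u.
  ||u|| = √((4)² + (12.3007)²) = √(167.3081) ≈ 12.9348,
  v_1 = u/||u|| ≈ (0.3092, 0.951) (||v_1|| = 1).

λ_1 = 14.3007,  λ_2 = 0.6993;  v_1 ≈ (0.3092, 0.951)


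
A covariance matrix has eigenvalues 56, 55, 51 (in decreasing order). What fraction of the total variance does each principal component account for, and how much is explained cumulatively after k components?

Step 1 — total variance = trace(Sigma) = Σ λ_i = 56 + 55 + 51 = 162.

Step 2 — fraction explained by component i = λ_i / Σ λ:
  PC1: 56/162 = 0.3457
  PC2: 55/162 = 0.3395
  PC3: 51/162 = 0.3148

Step 3 — cumulative fraction after k components = (λ_1 + ... + λ_k) / Σ λ:
  k = 1: 56/162 = 0.3457
  k = 2: (56 + 55)/162 = 111/162 = 0.6852
  k = 3: (56 + 55 + 51)/162 = 162/162 = 1

Summary (fraction, with percent):

explained: PC1 0.3457 (34.57%), PC2 0.3395 (33.95%), PC3 0.3148 (31.48%);  cumulative: 0.3457, 0.6852, 1


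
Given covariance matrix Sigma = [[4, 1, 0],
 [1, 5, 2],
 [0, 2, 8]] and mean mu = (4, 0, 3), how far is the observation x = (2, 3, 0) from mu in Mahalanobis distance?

Step 1 — centre the observation: (x - mu) = (-2, 3, -3).

Step 2 — invert Sigma (cofactor / det for 3×3, or solve directly):
  Sigma^{-1} = [[0.2647, -0.0588, 0.0147],
 [-0.0588, 0.2353, -0.0588],
 [0.0147, -0.0588, 0.1397]].

Step 3 — form the quadratic (x - mu)^T · Sigma^{-1} · (x - mu):
  Sigma^{-1} · (x - mu) = (-0.75, 1, -0.625).
  (x - mu)^T · [Sigma^{-1} · (x - mu)] = (-2)·(-0.75) + (3)·(1) + (-3)·(-0.625) = 6.375.

Step 4 — take square root: d = √(6.375) ≈ 2.5249.

d(x, mu) = √(6.375) ≈ 2.5249


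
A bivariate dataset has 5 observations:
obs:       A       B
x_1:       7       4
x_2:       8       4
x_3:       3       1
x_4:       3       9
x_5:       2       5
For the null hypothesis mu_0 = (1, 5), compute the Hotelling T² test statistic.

Step 1 — sample mean vector:
  mean(A) = (7 + 8 + 3 + 3 + 2) / 5 = 23/5 = 4.6
  mean(B) = (4 + 4 + 1 + 9 + 5) / 5 = 23/5 = 4.6
  x̄ = (4.6, 4.6),  deviation x̄ - mu_0 = (4.6, 4.6) - (1, 5) = (3.6, -0.4).

Step 2 — sample covariance matrix, S[i,j] = (1/(n-1)) · Σ_k (x_{k,i} - mean_i) · (x_{k,j} - mean_j), divisor n-1 = 4:
  S[A,A] = ((2.4)·(2.4) + (3.4)·(3.4) + (-1.6)·(-1.6) + (-1.6)·(-1.6) + (-2.6)·(-2.6)) / 4 = 29.2/4 = 7.3
  S[A,B] = ((2.4)·(-0.6) + (3.4)·(-0.6) + (-1.6)·(-3.6) + (-1.6)·(4.4) + (-2.6)·(0.4)) / 4 = -5.8/4 = -1.45
  S[B,B] = ((-0.6)·(-0.6) + (-0.6)·(-0.6) + (-3.6)·(-3.6) + (4.4)·(4.4) + (0.4)·(0.4)) / 4 = 33.2/4 = 8.3
  S = [[7.3, -1.45],
 [-1.45, 8.3]].

Step 3 — invert S. det(S) = 7.3·8.3 - (-1.45)² = 58.4875.
  S^{-1} = (1/det) · [[d, -b], [-b, a]] = [[0.1419, 0.0248],
 [0.0248, 0.1248]].

Step 4 — quadratic form (x̄ - mu_0)^T · S^{-1} · (x̄ - mu_0):
  S^{-1} · (x̄ - mu_0) = (0.501, 0.0393),
  (x̄ - mu_0)^T · [...] = (3.6)·(0.501) + (-0.4)·(0.0393) = 1.7877.

Step 5 — scale by n: T² = 5 · 1.7877 = 8.9387.

T² ≈ 8.9387
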